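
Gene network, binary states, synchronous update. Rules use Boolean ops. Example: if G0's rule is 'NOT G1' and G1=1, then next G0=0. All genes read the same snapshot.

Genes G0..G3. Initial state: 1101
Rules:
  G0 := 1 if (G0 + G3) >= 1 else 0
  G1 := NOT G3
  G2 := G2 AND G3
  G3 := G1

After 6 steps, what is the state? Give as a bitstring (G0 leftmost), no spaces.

Step 1: G0=(1+1>=1)=1 G1=NOT G3=NOT 1=0 G2=G2&G3=0&1=0 G3=G1=1 -> 1001
Step 2: G0=(1+1>=1)=1 G1=NOT G3=NOT 1=0 G2=G2&G3=0&1=0 G3=G1=0 -> 1000
Step 3: G0=(1+0>=1)=1 G1=NOT G3=NOT 0=1 G2=G2&G3=0&0=0 G3=G1=0 -> 1100
Step 4: G0=(1+0>=1)=1 G1=NOT G3=NOT 0=1 G2=G2&G3=0&0=0 G3=G1=1 -> 1101
Step 5: G0=(1+1>=1)=1 G1=NOT G3=NOT 1=0 G2=G2&G3=0&1=0 G3=G1=1 -> 1001
Step 6: G0=(1+1>=1)=1 G1=NOT G3=NOT 1=0 G2=G2&G3=0&1=0 G3=G1=0 -> 1000

1000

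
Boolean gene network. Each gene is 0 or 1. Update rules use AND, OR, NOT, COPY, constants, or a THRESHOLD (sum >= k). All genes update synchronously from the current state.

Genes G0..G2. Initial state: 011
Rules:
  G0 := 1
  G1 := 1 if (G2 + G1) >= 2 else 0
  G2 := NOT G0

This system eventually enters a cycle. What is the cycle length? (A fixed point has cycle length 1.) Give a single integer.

Step 0: 011
Step 1: G0=1(const) G1=(1+1>=2)=1 G2=NOT G0=NOT 0=1 -> 111
Step 2: G0=1(const) G1=(1+1>=2)=1 G2=NOT G0=NOT 1=0 -> 110
Step 3: G0=1(const) G1=(0+1>=2)=0 G2=NOT G0=NOT 1=0 -> 100
Step 4: G0=1(const) G1=(0+0>=2)=0 G2=NOT G0=NOT 1=0 -> 100
State from step 4 equals state from step 3 -> cycle length 1

Answer: 1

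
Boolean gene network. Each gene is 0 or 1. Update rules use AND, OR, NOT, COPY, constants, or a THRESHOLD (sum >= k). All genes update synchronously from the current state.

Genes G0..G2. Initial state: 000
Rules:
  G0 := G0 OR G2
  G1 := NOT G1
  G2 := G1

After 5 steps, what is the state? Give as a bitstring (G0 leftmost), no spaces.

Step 1: G0=G0|G2=0|0=0 G1=NOT G1=NOT 0=1 G2=G1=0 -> 010
Step 2: G0=G0|G2=0|0=0 G1=NOT G1=NOT 1=0 G2=G1=1 -> 001
Step 3: G0=G0|G2=0|1=1 G1=NOT G1=NOT 0=1 G2=G1=0 -> 110
Step 4: G0=G0|G2=1|0=1 G1=NOT G1=NOT 1=0 G2=G1=1 -> 101
Step 5: G0=G0|G2=1|1=1 G1=NOT G1=NOT 0=1 G2=G1=0 -> 110

110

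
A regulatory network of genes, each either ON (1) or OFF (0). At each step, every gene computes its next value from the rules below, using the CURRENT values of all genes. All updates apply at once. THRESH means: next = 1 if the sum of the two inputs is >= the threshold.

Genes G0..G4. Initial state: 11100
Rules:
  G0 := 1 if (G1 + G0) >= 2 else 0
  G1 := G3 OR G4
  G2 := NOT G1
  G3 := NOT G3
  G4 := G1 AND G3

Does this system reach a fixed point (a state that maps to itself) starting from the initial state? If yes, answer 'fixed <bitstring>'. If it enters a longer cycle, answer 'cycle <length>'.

Step 0: 11100
Step 1: G0=(1+1>=2)=1 G1=G3|G4=0|0=0 G2=NOT G1=NOT 1=0 G3=NOT G3=NOT 0=1 G4=G1&G3=1&0=0 -> 10010
Step 2: G0=(0+1>=2)=0 G1=G3|G4=1|0=1 G2=NOT G1=NOT 0=1 G3=NOT G3=NOT 1=0 G4=G1&G3=0&1=0 -> 01100
Step 3: G0=(1+0>=2)=0 G1=G3|G4=0|0=0 G2=NOT G1=NOT 1=0 G3=NOT G3=NOT 0=1 G4=G1&G3=1&0=0 -> 00010
Step 4: G0=(0+0>=2)=0 G1=G3|G4=1|0=1 G2=NOT G1=NOT 0=1 G3=NOT G3=NOT 1=0 G4=G1&G3=0&1=0 -> 01100
Cycle of length 2 starting at step 2 -> no fixed point

Answer: cycle 2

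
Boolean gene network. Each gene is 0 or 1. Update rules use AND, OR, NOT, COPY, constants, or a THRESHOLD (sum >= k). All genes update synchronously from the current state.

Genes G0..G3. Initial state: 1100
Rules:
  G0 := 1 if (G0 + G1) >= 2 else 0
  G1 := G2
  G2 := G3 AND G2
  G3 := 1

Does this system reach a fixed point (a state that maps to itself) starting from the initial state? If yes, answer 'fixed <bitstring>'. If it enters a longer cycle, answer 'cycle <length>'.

Answer: fixed 0001

Derivation:
Step 0: 1100
Step 1: G0=(1+1>=2)=1 G1=G2=0 G2=G3&G2=0&0=0 G3=1(const) -> 1001
Step 2: G0=(1+0>=2)=0 G1=G2=0 G2=G3&G2=1&0=0 G3=1(const) -> 0001
Step 3: G0=(0+0>=2)=0 G1=G2=0 G2=G3&G2=1&0=0 G3=1(const) -> 0001
Fixed point reached at step 2: 0001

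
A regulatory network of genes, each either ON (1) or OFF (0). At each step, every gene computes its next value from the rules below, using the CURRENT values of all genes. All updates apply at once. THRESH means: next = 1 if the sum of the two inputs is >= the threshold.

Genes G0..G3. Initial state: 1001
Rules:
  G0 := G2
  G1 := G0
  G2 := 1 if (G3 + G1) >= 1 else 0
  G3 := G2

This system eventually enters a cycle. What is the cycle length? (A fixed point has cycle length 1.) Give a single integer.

Answer: 1

Derivation:
Step 0: 1001
Step 1: G0=G2=0 G1=G0=1 G2=(1+0>=1)=1 G3=G2=0 -> 0110
Step 2: G0=G2=1 G1=G0=0 G2=(0+1>=1)=1 G3=G2=1 -> 1011
Step 3: G0=G2=1 G1=G0=1 G2=(1+0>=1)=1 G3=G2=1 -> 1111
Step 4: G0=G2=1 G1=G0=1 G2=(1+1>=1)=1 G3=G2=1 -> 1111
State from step 4 equals state from step 3 -> cycle length 1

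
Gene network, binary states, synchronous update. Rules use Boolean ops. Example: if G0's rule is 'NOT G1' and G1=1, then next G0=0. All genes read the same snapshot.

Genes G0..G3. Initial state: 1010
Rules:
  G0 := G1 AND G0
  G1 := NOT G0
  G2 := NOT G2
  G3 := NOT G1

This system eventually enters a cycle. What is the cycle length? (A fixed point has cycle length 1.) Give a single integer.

Step 0: 1010
Step 1: G0=G1&G0=0&1=0 G1=NOT G0=NOT 1=0 G2=NOT G2=NOT 1=0 G3=NOT G1=NOT 0=1 -> 0001
Step 2: G0=G1&G0=0&0=0 G1=NOT G0=NOT 0=1 G2=NOT G2=NOT 0=1 G3=NOT G1=NOT 0=1 -> 0111
Step 3: G0=G1&G0=1&0=0 G1=NOT G0=NOT 0=1 G2=NOT G2=NOT 1=0 G3=NOT G1=NOT 1=0 -> 0100
Step 4: G0=G1&G0=1&0=0 G1=NOT G0=NOT 0=1 G2=NOT G2=NOT 0=1 G3=NOT G1=NOT 1=0 -> 0110
Step 5: G0=G1&G0=1&0=0 G1=NOT G0=NOT 0=1 G2=NOT G2=NOT 1=0 G3=NOT G1=NOT 1=0 -> 0100
State from step 5 equals state from step 3 -> cycle length 2

Answer: 2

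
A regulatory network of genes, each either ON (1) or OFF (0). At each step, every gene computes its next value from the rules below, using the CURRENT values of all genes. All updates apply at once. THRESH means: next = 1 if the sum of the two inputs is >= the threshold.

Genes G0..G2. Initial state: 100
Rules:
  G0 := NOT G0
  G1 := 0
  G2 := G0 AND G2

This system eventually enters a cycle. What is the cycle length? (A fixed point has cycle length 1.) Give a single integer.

Answer: 2

Derivation:
Step 0: 100
Step 1: G0=NOT G0=NOT 1=0 G1=0(const) G2=G0&G2=1&0=0 -> 000
Step 2: G0=NOT G0=NOT 0=1 G1=0(const) G2=G0&G2=0&0=0 -> 100
State from step 2 equals state from step 0 -> cycle length 2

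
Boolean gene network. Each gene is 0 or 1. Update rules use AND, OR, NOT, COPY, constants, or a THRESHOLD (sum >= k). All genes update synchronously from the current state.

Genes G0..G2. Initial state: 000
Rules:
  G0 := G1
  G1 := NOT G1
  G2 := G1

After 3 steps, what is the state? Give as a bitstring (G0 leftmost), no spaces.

Step 1: G0=G1=0 G1=NOT G1=NOT 0=1 G2=G1=0 -> 010
Step 2: G0=G1=1 G1=NOT G1=NOT 1=0 G2=G1=1 -> 101
Step 3: G0=G1=0 G1=NOT G1=NOT 0=1 G2=G1=0 -> 010

010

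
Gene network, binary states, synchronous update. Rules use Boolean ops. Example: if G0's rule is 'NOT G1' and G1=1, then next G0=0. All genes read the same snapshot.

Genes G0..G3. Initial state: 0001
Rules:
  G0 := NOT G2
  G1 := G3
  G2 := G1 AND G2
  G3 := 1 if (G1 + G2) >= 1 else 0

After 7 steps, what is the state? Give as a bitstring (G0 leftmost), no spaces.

Step 1: G0=NOT G2=NOT 0=1 G1=G3=1 G2=G1&G2=0&0=0 G3=(0+0>=1)=0 -> 1100
Step 2: G0=NOT G2=NOT 0=1 G1=G3=0 G2=G1&G2=1&0=0 G3=(1+0>=1)=1 -> 1001
Step 3: G0=NOT G2=NOT 0=1 G1=G3=1 G2=G1&G2=0&0=0 G3=(0+0>=1)=0 -> 1100
Step 4: G0=NOT G2=NOT 0=1 G1=G3=0 G2=G1&G2=1&0=0 G3=(1+0>=1)=1 -> 1001
Step 5: G0=NOT G2=NOT 0=1 G1=G3=1 G2=G1&G2=0&0=0 G3=(0+0>=1)=0 -> 1100
Step 6: G0=NOT G2=NOT 0=1 G1=G3=0 G2=G1&G2=1&0=0 G3=(1+0>=1)=1 -> 1001
Step 7: G0=NOT G2=NOT 0=1 G1=G3=1 G2=G1&G2=0&0=0 G3=(0+0>=1)=0 -> 1100

1100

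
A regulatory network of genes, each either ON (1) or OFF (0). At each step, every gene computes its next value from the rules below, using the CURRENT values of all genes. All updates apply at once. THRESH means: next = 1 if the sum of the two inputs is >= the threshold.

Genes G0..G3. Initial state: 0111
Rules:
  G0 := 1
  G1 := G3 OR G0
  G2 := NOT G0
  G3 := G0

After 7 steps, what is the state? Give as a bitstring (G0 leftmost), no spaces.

Step 1: G0=1(const) G1=G3|G0=1|0=1 G2=NOT G0=NOT 0=1 G3=G0=0 -> 1110
Step 2: G0=1(const) G1=G3|G0=0|1=1 G2=NOT G0=NOT 1=0 G3=G0=1 -> 1101
Step 3: G0=1(const) G1=G3|G0=1|1=1 G2=NOT G0=NOT 1=0 G3=G0=1 -> 1101
Step 4: G0=1(const) G1=G3|G0=1|1=1 G2=NOT G0=NOT 1=0 G3=G0=1 -> 1101
Step 5: G0=1(const) G1=G3|G0=1|1=1 G2=NOT G0=NOT 1=0 G3=G0=1 -> 1101
Step 6: G0=1(const) G1=G3|G0=1|1=1 G2=NOT G0=NOT 1=0 G3=G0=1 -> 1101
Step 7: G0=1(const) G1=G3|G0=1|1=1 G2=NOT G0=NOT 1=0 G3=G0=1 -> 1101

1101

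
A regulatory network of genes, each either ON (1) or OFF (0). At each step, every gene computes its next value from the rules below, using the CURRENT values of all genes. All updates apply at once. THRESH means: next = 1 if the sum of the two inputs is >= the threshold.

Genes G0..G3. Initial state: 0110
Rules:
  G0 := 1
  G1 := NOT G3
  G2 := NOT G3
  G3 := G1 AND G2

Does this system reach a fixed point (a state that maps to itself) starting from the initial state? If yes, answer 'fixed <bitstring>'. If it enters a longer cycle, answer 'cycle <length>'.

Step 0: 0110
Step 1: G0=1(const) G1=NOT G3=NOT 0=1 G2=NOT G3=NOT 0=1 G3=G1&G2=1&1=1 -> 1111
Step 2: G0=1(const) G1=NOT G3=NOT 1=0 G2=NOT G3=NOT 1=0 G3=G1&G2=1&1=1 -> 1001
Step 3: G0=1(const) G1=NOT G3=NOT 1=0 G2=NOT G3=NOT 1=0 G3=G1&G2=0&0=0 -> 1000
Step 4: G0=1(const) G1=NOT G3=NOT 0=1 G2=NOT G3=NOT 0=1 G3=G1&G2=0&0=0 -> 1110
Step 5: G0=1(const) G1=NOT G3=NOT 0=1 G2=NOT G3=NOT 0=1 G3=G1&G2=1&1=1 -> 1111
Cycle of length 4 starting at step 1 -> no fixed point

Answer: cycle 4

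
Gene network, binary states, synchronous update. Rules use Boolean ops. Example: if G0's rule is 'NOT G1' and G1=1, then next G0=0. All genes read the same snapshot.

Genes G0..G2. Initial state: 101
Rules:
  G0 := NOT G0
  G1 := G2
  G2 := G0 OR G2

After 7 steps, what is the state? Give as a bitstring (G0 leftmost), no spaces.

Step 1: G0=NOT G0=NOT 1=0 G1=G2=1 G2=G0|G2=1|1=1 -> 011
Step 2: G0=NOT G0=NOT 0=1 G1=G2=1 G2=G0|G2=0|1=1 -> 111
Step 3: G0=NOT G0=NOT 1=0 G1=G2=1 G2=G0|G2=1|1=1 -> 011
Step 4: G0=NOT G0=NOT 0=1 G1=G2=1 G2=G0|G2=0|1=1 -> 111
Step 5: G0=NOT G0=NOT 1=0 G1=G2=1 G2=G0|G2=1|1=1 -> 011
Step 6: G0=NOT G0=NOT 0=1 G1=G2=1 G2=G0|G2=0|1=1 -> 111
Step 7: G0=NOT G0=NOT 1=0 G1=G2=1 G2=G0|G2=1|1=1 -> 011

011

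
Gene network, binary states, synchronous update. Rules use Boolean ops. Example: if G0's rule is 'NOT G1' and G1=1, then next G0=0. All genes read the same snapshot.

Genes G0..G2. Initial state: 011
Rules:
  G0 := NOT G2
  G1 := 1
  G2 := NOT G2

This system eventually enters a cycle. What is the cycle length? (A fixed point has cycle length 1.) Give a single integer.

Answer: 2

Derivation:
Step 0: 011
Step 1: G0=NOT G2=NOT 1=0 G1=1(const) G2=NOT G2=NOT 1=0 -> 010
Step 2: G0=NOT G2=NOT 0=1 G1=1(const) G2=NOT G2=NOT 0=1 -> 111
Step 3: G0=NOT G2=NOT 1=0 G1=1(const) G2=NOT G2=NOT 1=0 -> 010
State from step 3 equals state from step 1 -> cycle length 2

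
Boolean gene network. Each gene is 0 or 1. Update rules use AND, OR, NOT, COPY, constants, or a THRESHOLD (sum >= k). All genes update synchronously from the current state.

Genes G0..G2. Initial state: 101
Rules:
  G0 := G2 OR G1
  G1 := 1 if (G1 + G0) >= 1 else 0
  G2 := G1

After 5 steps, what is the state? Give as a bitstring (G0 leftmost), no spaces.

Step 1: G0=G2|G1=1|0=1 G1=(0+1>=1)=1 G2=G1=0 -> 110
Step 2: G0=G2|G1=0|1=1 G1=(1+1>=1)=1 G2=G1=1 -> 111
Step 3: G0=G2|G1=1|1=1 G1=(1+1>=1)=1 G2=G1=1 -> 111
Step 4: G0=G2|G1=1|1=1 G1=(1+1>=1)=1 G2=G1=1 -> 111
Step 5: G0=G2|G1=1|1=1 G1=(1+1>=1)=1 G2=G1=1 -> 111

111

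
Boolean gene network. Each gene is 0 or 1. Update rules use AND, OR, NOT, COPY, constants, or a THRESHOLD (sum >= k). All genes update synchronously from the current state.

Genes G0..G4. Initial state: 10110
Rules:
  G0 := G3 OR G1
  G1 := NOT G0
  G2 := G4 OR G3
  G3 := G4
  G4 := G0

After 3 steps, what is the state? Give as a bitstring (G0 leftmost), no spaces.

Step 1: G0=G3|G1=1|0=1 G1=NOT G0=NOT 1=0 G2=G4|G3=0|1=1 G3=G4=0 G4=G0=1 -> 10101
Step 2: G0=G3|G1=0|0=0 G1=NOT G0=NOT 1=0 G2=G4|G3=1|0=1 G3=G4=1 G4=G0=1 -> 00111
Step 3: G0=G3|G1=1|0=1 G1=NOT G0=NOT 0=1 G2=G4|G3=1|1=1 G3=G4=1 G4=G0=0 -> 11110

11110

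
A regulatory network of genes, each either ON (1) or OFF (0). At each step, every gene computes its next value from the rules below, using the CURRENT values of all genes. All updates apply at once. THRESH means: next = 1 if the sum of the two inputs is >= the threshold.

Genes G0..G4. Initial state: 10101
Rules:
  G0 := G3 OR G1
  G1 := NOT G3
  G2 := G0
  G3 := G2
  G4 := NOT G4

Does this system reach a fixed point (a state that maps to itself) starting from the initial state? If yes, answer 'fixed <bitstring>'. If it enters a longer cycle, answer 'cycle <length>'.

Answer: cycle 6

Derivation:
Step 0: 10101
Step 1: G0=G3|G1=0|0=0 G1=NOT G3=NOT 0=1 G2=G0=1 G3=G2=1 G4=NOT G4=NOT 1=0 -> 01110
Step 2: G0=G3|G1=1|1=1 G1=NOT G3=NOT 1=0 G2=G0=0 G3=G2=1 G4=NOT G4=NOT 0=1 -> 10011
Step 3: G0=G3|G1=1|0=1 G1=NOT G3=NOT 1=0 G2=G0=1 G3=G2=0 G4=NOT G4=NOT 1=0 -> 10100
Step 4: G0=G3|G1=0|0=0 G1=NOT G3=NOT 0=1 G2=G0=1 G3=G2=1 G4=NOT G4=NOT 0=1 -> 01111
Step 5: G0=G3|G1=1|1=1 G1=NOT G3=NOT 1=0 G2=G0=0 G3=G2=1 G4=NOT G4=NOT 1=0 -> 10010
Step 6: G0=G3|G1=1|0=1 G1=NOT G3=NOT 1=0 G2=G0=1 G3=G2=0 G4=NOT G4=NOT 0=1 -> 10101
Cycle of length 6 starting at step 0 -> no fixed point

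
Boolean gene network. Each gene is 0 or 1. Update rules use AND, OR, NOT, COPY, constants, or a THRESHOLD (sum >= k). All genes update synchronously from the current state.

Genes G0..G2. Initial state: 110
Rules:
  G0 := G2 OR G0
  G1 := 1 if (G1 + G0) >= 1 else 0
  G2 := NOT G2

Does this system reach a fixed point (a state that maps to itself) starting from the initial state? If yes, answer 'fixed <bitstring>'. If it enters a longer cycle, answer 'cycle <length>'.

Answer: cycle 2

Derivation:
Step 0: 110
Step 1: G0=G2|G0=0|1=1 G1=(1+1>=1)=1 G2=NOT G2=NOT 0=1 -> 111
Step 2: G0=G2|G0=1|1=1 G1=(1+1>=1)=1 G2=NOT G2=NOT 1=0 -> 110
Cycle of length 2 starting at step 0 -> no fixed point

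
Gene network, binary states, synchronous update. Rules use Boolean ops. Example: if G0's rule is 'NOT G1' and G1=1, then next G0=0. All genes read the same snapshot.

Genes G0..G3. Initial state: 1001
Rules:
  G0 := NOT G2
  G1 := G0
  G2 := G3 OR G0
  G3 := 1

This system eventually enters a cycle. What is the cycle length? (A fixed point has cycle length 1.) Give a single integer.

Answer: 1

Derivation:
Step 0: 1001
Step 1: G0=NOT G2=NOT 0=1 G1=G0=1 G2=G3|G0=1|1=1 G3=1(const) -> 1111
Step 2: G0=NOT G2=NOT 1=0 G1=G0=1 G2=G3|G0=1|1=1 G3=1(const) -> 0111
Step 3: G0=NOT G2=NOT 1=0 G1=G0=0 G2=G3|G0=1|0=1 G3=1(const) -> 0011
Step 4: G0=NOT G2=NOT 1=0 G1=G0=0 G2=G3|G0=1|0=1 G3=1(const) -> 0011
State from step 4 equals state from step 3 -> cycle length 1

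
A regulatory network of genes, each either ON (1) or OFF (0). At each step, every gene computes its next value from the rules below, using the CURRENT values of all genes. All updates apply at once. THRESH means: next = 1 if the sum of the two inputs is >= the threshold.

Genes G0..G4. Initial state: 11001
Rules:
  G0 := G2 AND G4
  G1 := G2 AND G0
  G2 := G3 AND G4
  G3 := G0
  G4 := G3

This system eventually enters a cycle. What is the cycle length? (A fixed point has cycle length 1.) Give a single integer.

Step 0: 11001
Step 1: G0=G2&G4=0&1=0 G1=G2&G0=0&1=0 G2=G3&G4=0&1=0 G3=G0=1 G4=G3=0 -> 00010
Step 2: G0=G2&G4=0&0=0 G1=G2&G0=0&0=0 G2=G3&G4=1&0=0 G3=G0=0 G4=G3=1 -> 00001
Step 3: G0=G2&G4=0&1=0 G1=G2&G0=0&0=0 G2=G3&G4=0&1=0 G3=G0=0 G4=G3=0 -> 00000
Step 4: G0=G2&G4=0&0=0 G1=G2&G0=0&0=0 G2=G3&G4=0&0=0 G3=G0=0 G4=G3=0 -> 00000
State from step 4 equals state from step 3 -> cycle length 1

Answer: 1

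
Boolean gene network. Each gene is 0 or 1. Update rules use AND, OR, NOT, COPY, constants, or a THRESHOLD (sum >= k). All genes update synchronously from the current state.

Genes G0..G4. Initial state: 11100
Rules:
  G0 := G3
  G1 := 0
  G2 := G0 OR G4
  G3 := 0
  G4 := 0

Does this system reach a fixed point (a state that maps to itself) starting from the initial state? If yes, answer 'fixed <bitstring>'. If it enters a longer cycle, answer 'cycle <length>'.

Answer: fixed 00000

Derivation:
Step 0: 11100
Step 1: G0=G3=0 G1=0(const) G2=G0|G4=1|0=1 G3=0(const) G4=0(const) -> 00100
Step 2: G0=G3=0 G1=0(const) G2=G0|G4=0|0=0 G3=0(const) G4=0(const) -> 00000
Step 3: G0=G3=0 G1=0(const) G2=G0|G4=0|0=0 G3=0(const) G4=0(const) -> 00000
Fixed point reached at step 2: 00000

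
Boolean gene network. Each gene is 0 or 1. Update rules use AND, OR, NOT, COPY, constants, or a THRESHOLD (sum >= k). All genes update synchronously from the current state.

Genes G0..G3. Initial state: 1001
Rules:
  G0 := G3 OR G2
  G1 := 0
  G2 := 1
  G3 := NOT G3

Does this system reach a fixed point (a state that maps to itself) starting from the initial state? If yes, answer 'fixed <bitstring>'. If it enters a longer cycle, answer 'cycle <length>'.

Answer: cycle 2

Derivation:
Step 0: 1001
Step 1: G0=G3|G2=1|0=1 G1=0(const) G2=1(const) G3=NOT G3=NOT 1=0 -> 1010
Step 2: G0=G3|G2=0|1=1 G1=0(const) G2=1(const) G3=NOT G3=NOT 0=1 -> 1011
Step 3: G0=G3|G2=1|1=1 G1=0(const) G2=1(const) G3=NOT G3=NOT 1=0 -> 1010
Cycle of length 2 starting at step 1 -> no fixed point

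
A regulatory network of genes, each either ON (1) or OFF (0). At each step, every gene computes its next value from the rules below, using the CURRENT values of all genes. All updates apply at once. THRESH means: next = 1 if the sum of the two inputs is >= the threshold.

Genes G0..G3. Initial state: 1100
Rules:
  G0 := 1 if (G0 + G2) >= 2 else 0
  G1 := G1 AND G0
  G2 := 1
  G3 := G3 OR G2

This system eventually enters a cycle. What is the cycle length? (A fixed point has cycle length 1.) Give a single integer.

Step 0: 1100
Step 1: G0=(1+0>=2)=0 G1=G1&G0=1&1=1 G2=1(const) G3=G3|G2=0|0=0 -> 0110
Step 2: G0=(0+1>=2)=0 G1=G1&G0=1&0=0 G2=1(const) G3=G3|G2=0|1=1 -> 0011
Step 3: G0=(0+1>=2)=0 G1=G1&G0=0&0=0 G2=1(const) G3=G3|G2=1|1=1 -> 0011
State from step 3 equals state from step 2 -> cycle length 1

Answer: 1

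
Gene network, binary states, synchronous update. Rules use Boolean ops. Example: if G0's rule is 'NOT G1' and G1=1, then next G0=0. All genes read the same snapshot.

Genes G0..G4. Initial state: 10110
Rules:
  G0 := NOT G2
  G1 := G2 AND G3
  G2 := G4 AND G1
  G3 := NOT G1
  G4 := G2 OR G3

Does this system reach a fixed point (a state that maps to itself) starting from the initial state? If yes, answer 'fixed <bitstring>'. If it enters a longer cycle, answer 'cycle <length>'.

Answer: fixed 10011

Derivation:
Step 0: 10110
Step 1: G0=NOT G2=NOT 1=0 G1=G2&G3=1&1=1 G2=G4&G1=0&0=0 G3=NOT G1=NOT 0=1 G4=G2|G3=1|1=1 -> 01011
Step 2: G0=NOT G2=NOT 0=1 G1=G2&G3=0&1=0 G2=G4&G1=1&1=1 G3=NOT G1=NOT 1=0 G4=G2|G3=0|1=1 -> 10101
Step 3: G0=NOT G2=NOT 1=0 G1=G2&G3=1&0=0 G2=G4&G1=1&0=0 G3=NOT G1=NOT 0=1 G4=G2|G3=1|0=1 -> 00011
Step 4: G0=NOT G2=NOT 0=1 G1=G2&G3=0&1=0 G2=G4&G1=1&0=0 G3=NOT G1=NOT 0=1 G4=G2|G3=0|1=1 -> 10011
Step 5: G0=NOT G2=NOT 0=1 G1=G2&G3=0&1=0 G2=G4&G1=1&0=0 G3=NOT G1=NOT 0=1 G4=G2|G3=0|1=1 -> 10011
Fixed point reached at step 4: 10011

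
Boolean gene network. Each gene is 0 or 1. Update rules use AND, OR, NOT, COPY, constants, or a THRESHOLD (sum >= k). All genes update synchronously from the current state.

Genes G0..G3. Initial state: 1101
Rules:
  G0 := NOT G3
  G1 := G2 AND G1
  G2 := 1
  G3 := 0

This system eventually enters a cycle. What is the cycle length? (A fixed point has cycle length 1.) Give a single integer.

Answer: 1

Derivation:
Step 0: 1101
Step 1: G0=NOT G3=NOT 1=0 G1=G2&G1=0&1=0 G2=1(const) G3=0(const) -> 0010
Step 2: G0=NOT G3=NOT 0=1 G1=G2&G1=1&0=0 G2=1(const) G3=0(const) -> 1010
Step 3: G0=NOT G3=NOT 0=1 G1=G2&G1=1&0=0 G2=1(const) G3=0(const) -> 1010
State from step 3 equals state from step 2 -> cycle length 1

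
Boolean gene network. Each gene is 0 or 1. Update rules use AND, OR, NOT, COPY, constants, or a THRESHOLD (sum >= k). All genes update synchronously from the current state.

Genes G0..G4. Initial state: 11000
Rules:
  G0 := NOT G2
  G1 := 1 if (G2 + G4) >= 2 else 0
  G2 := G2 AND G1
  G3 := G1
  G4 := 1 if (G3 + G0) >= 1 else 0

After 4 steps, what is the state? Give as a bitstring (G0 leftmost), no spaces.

Step 1: G0=NOT G2=NOT 0=1 G1=(0+0>=2)=0 G2=G2&G1=0&1=0 G3=G1=1 G4=(0+1>=1)=1 -> 10011
Step 2: G0=NOT G2=NOT 0=1 G1=(0+1>=2)=0 G2=G2&G1=0&0=0 G3=G1=0 G4=(1+1>=1)=1 -> 10001
Step 3: G0=NOT G2=NOT 0=1 G1=(0+1>=2)=0 G2=G2&G1=0&0=0 G3=G1=0 G4=(0+1>=1)=1 -> 10001
Step 4: G0=NOT G2=NOT 0=1 G1=(0+1>=2)=0 G2=G2&G1=0&0=0 G3=G1=0 G4=(0+1>=1)=1 -> 10001

10001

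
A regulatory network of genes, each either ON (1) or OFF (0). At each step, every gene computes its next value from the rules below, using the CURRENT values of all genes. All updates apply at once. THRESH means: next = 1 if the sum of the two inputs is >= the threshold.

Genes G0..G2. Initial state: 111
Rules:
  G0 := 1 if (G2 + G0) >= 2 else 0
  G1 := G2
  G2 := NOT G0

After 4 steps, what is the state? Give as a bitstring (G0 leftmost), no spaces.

Step 1: G0=(1+1>=2)=1 G1=G2=1 G2=NOT G0=NOT 1=0 -> 110
Step 2: G0=(0+1>=2)=0 G1=G2=0 G2=NOT G0=NOT 1=0 -> 000
Step 3: G0=(0+0>=2)=0 G1=G2=0 G2=NOT G0=NOT 0=1 -> 001
Step 4: G0=(1+0>=2)=0 G1=G2=1 G2=NOT G0=NOT 0=1 -> 011

011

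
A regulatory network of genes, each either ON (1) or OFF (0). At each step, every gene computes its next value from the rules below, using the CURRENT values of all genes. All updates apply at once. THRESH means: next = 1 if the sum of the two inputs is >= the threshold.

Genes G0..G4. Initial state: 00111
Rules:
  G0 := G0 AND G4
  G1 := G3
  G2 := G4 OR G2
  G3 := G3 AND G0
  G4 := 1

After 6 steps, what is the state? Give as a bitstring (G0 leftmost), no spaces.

Step 1: G0=G0&G4=0&1=0 G1=G3=1 G2=G4|G2=1|1=1 G3=G3&G0=1&0=0 G4=1(const) -> 01101
Step 2: G0=G0&G4=0&1=0 G1=G3=0 G2=G4|G2=1|1=1 G3=G3&G0=0&0=0 G4=1(const) -> 00101
Step 3: G0=G0&G4=0&1=0 G1=G3=0 G2=G4|G2=1|1=1 G3=G3&G0=0&0=0 G4=1(const) -> 00101
Step 4: G0=G0&G4=0&1=0 G1=G3=0 G2=G4|G2=1|1=1 G3=G3&G0=0&0=0 G4=1(const) -> 00101
Step 5: G0=G0&G4=0&1=0 G1=G3=0 G2=G4|G2=1|1=1 G3=G3&G0=0&0=0 G4=1(const) -> 00101
Step 6: G0=G0&G4=0&1=0 G1=G3=0 G2=G4|G2=1|1=1 G3=G3&G0=0&0=0 G4=1(const) -> 00101

00101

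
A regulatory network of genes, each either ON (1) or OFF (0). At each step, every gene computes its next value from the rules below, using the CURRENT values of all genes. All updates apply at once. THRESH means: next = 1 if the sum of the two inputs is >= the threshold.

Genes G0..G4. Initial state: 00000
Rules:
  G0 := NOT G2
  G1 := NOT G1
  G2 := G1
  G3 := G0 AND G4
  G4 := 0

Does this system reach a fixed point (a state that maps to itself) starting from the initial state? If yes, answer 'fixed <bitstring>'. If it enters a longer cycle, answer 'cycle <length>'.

Answer: cycle 2

Derivation:
Step 0: 00000
Step 1: G0=NOT G2=NOT 0=1 G1=NOT G1=NOT 0=1 G2=G1=0 G3=G0&G4=0&0=0 G4=0(const) -> 11000
Step 2: G0=NOT G2=NOT 0=1 G1=NOT G1=NOT 1=0 G2=G1=1 G3=G0&G4=1&0=0 G4=0(const) -> 10100
Step 3: G0=NOT G2=NOT 1=0 G1=NOT G1=NOT 0=1 G2=G1=0 G3=G0&G4=1&0=0 G4=0(const) -> 01000
Step 4: G0=NOT G2=NOT 0=1 G1=NOT G1=NOT 1=0 G2=G1=1 G3=G0&G4=0&0=0 G4=0(const) -> 10100
Cycle of length 2 starting at step 2 -> no fixed point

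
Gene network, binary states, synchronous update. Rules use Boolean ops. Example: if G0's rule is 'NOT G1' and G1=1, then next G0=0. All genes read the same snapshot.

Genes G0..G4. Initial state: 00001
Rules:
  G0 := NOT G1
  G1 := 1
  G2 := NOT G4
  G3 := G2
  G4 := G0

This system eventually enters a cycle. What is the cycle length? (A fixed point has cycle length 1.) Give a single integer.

Step 0: 00001
Step 1: G0=NOT G1=NOT 0=1 G1=1(const) G2=NOT G4=NOT 1=0 G3=G2=0 G4=G0=0 -> 11000
Step 2: G0=NOT G1=NOT 1=0 G1=1(const) G2=NOT G4=NOT 0=1 G3=G2=0 G4=G0=1 -> 01101
Step 3: G0=NOT G1=NOT 1=0 G1=1(const) G2=NOT G4=NOT 1=0 G3=G2=1 G4=G0=0 -> 01010
Step 4: G0=NOT G1=NOT 1=0 G1=1(const) G2=NOT G4=NOT 0=1 G3=G2=0 G4=G0=0 -> 01100
Step 5: G0=NOT G1=NOT 1=0 G1=1(const) G2=NOT G4=NOT 0=1 G3=G2=1 G4=G0=0 -> 01110
Step 6: G0=NOT G1=NOT 1=0 G1=1(const) G2=NOT G4=NOT 0=1 G3=G2=1 G4=G0=0 -> 01110
State from step 6 equals state from step 5 -> cycle length 1

Answer: 1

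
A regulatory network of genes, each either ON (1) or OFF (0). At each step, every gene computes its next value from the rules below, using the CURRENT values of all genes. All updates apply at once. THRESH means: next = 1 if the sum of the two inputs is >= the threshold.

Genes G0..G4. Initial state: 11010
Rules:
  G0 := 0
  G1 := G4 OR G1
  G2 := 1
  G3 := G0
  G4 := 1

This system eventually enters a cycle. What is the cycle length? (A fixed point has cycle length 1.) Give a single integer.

Step 0: 11010
Step 1: G0=0(const) G1=G4|G1=0|1=1 G2=1(const) G3=G0=1 G4=1(const) -> 01111
Step 2: G0=0(const) G1=G4|G1=1|1=1 G2=1(const) G3=G0=0 G4=1(const) -> 01101
Step 3: G0=0(const) G1=G4|G1=1|1=1 G2=1(const) G3=G0=0 G4=1(const) -> 01101
State from step 3 equals state from step 2 -> cycle length 1

Answer: 1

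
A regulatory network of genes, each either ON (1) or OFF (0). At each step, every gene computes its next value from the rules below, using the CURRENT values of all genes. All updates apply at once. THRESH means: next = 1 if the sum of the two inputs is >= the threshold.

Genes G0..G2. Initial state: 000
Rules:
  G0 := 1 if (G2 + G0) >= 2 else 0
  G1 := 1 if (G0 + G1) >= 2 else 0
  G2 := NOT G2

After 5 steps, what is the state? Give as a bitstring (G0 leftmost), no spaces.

Step 1: G0=(0+0>=2)=0 G1=(0+0>=2)=0 G2=NOT G2=NOT 0=1 -> 001
Step 2: G0=(1+0>=2)=0 G1=(0+0>=2)=0 G2=NOT G2=NOT 1=0 -> 000
Step 3: G0=(0+0>=2)=0 G1=(0+0>=2)=0 G2=NOT G2=NOT 0=1 -> 001
Step 4: G0=(1+0>=2)=0 G1=(0+0>=2)=0 G2=NOT G2=NOT 1=0 -> 000
Step 5: G0=(0+0>=2)=0 G1=(0+0>=2)=0 G2=NOT G2=NOT 0=1 -> 001

001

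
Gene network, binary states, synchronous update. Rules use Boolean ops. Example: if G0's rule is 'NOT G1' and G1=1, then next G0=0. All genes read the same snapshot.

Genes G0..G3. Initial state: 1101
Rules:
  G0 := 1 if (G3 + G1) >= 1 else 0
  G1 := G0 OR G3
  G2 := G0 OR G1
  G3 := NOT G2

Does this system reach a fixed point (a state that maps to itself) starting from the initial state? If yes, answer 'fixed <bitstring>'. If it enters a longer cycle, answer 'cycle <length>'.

Step 0: 1101
Step 1: G0=(1+1>=1)=1 G1=G0|G3=1|1=1 G2=G0|G1=1|1=1 G3=NOT G2=NOT 0=1 -> 1111
Step 2: G0=(1+1>=1)=1 G1=G0|G3=1|1=1 G2=G0|G1=1|1=1 G3=NOT G2=NOT 1=0 -> 1110
Step 3: G0=(0+1>=1)=1 G1=G0|G3=1|0=1 G2=G0|G1=1|1=1 G3=NOT G2=NOT 1=0 -> 1110
Fixed point reached at step 2: 1110

Answer: fixed 1110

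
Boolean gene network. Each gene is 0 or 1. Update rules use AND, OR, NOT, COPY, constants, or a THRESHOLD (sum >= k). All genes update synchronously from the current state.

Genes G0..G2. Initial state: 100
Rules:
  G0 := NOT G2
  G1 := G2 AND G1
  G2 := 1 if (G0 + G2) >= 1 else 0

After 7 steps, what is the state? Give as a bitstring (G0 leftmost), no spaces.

Step 1: G0=NOT G2=NOT 0=1 G1=G2&G1=0&0=0 G2=(1+0>=1)=1 -> 101
Step 2: G0=NOT G2=NOT 1=0 G1=G2&G1=1&0=0 G2=(1+1>=1)=1 -> 001
Step 3: G0=NOT G2=NOT 1=0 G1=G2&G1=1&0=0 G2=(0+1>=1)=1 -> 001
Step 4: G0=NOT G2=NOT 1=0 G1=G2&G1=1&0=0 G2=(0+1>=1)=1 -> 001
Step 5: G0=NOT G2=NOT 1=0 G1=G2&G1=1&0=0 G2=(0+1>=1)=1 -> 001
Step 6: G0=NOT G2=NOT 1=0 G1=G2&G1=1&0=0 G2=(0+1>=1)=1 -> 001
Step 7: G0=NOT G2=NOT 1=0 G1=G2&G1=1&0=0 G2=(0+1>=1)=1 -> 001

001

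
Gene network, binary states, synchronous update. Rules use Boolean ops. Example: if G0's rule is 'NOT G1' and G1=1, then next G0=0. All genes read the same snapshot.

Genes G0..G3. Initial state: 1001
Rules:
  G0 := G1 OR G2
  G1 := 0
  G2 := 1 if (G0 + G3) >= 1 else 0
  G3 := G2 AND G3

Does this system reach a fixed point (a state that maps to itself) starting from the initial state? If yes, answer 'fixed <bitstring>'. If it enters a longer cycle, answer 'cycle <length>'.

Step 0: 1001
Step 1: G0=G1|G2=0|0=0 G1=0(const) G2=(1+1>=1)=1 G3=G2&G3=0&1=0 -> 0010
Step 2: G0=G1|G2=0|1=1 G1=0(const) G2=(0+0>=1)=0 G3=G2&G3=1&0=0 -> 1000
Step 3: G0=G1|G2=0|0=0 G1=0(const) G2=(1+0>=1)=1 G3=G2&G3=0&0=0 -> 0010
Cycle of length 2 starting at step 1 -> no fixed point

Answer: cycle 2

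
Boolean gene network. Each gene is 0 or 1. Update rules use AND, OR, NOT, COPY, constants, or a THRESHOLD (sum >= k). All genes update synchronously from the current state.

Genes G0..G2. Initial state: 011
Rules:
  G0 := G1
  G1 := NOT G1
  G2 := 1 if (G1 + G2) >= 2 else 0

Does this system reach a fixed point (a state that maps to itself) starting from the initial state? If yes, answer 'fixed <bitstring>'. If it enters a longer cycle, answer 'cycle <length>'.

Answer: cycle 2

Derivation:
Step 0: 011
Step 1: G0=G1=1 G1=NOT G1=NOT 1=0 G2=(1+1>=2)=1 -> 101
Step 2: G0=G1=0 G1=NOT G1=NOT 0=1 G2=(0+1>=2)=0 -> 010
Step 3: G0=G1=1 G1=NOT G1=NOT 1=0 G2=(1+0>=2)=0 -> 100
Step 4: G0=G1=0 G1=NOT G1=NOT 0=1 G2=(0+0>=2)=0 -> 010
Cycle of length 2 starting at step 2 -> no fixed point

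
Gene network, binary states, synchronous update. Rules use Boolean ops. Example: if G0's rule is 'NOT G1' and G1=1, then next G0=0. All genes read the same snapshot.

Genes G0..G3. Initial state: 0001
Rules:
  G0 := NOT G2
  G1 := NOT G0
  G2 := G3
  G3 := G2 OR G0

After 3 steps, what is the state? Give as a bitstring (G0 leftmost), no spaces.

Step 1: G0=NOT G2=NOT 0=1 G1=NOT G0=NOT 0=1 G2=G3=1 G3=G2|G0=0|0=0 -> 1110
Step 2: G0=NOT G2=NOT 1=0 G1=NOT G0=NOT 1=0 G2=G3=0 G3=G2|G0=1|1=1 -> 0001
Step 3: G0=NOT G2=NOT 0=1 G1=NOT G0=NOT 0=1 G2=G3=1 G3=G2|G0=0|0=0 -> 1110

1110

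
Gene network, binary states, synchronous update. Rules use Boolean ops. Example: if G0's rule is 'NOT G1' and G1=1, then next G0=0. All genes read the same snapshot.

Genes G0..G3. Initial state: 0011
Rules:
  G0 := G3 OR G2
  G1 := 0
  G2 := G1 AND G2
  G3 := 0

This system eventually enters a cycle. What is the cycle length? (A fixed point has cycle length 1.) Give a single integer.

Answer: 1

Derivation:
Step 0: 0011
Step 1: G0=G3|G2=1|1=1 G1=0(const) G2=G1&G2=0&1=0 G3=0(const) -> 1000
Step 2: G0=G3|G2=0|0=0 G1=0(const) G2=G1&G2=0&0=0 G3=0(const) -> 0000
Step 3: G0=G3|G2=0|0=0 G1=0(const) G2=G1&G2=0&0=0 G3=0(const) -> 0000
State from step 3 equals state from step 2 -> cycle length 1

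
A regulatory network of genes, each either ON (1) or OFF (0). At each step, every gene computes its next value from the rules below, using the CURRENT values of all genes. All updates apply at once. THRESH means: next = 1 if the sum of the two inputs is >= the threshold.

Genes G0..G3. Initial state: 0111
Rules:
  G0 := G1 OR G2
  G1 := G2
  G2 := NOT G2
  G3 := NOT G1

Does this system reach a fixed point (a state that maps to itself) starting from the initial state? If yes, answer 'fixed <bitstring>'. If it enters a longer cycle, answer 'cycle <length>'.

Step 0: 0111
Step 1: G0=G1|G2=1|1=1 G1=G2=1 G2=NOT G2=NOT 1=0 G3=NOT G1=NOT 1=0 -> 1100
Step 2: G0=G1|G2=1|0=1 G1=G2=0 G2=NOT G2=NOT 0=1 G3=NOT G1=NOT 1=0 -> 1010
Step 3: G0=G1|G2=0|1=1 G1=G2=1 G2=NOT G2=NOT 1=0 G3=NOT G1=NOT 0=1 -> 1101
Step 4: G0=G1|G2=1|0=1 G1=G2=0 G2=NOT G2=NOT 0=1 G3=NOT G1=NOT 1=0 -> 1010
Cycle of length 2 starting at step 2 -> no fixed point

Answer: cycle 2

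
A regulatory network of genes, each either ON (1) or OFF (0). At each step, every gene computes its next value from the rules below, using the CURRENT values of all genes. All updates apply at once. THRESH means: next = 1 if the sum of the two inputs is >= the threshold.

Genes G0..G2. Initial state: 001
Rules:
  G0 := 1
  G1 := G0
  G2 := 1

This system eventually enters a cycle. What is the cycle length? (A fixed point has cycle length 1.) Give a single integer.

Step 0: 001
Step 1: G0=1(const) G1=G0=0 G2=1(const) -> 101
Step 2: G0=1(const) G1=G0=1 G2=1(const) -> 111
Step 3: G0=1(const) G1=G0=1 G2=1(const) -> 111
State from step 3 equals state from step 2 -> cycle length 1

Answer: 1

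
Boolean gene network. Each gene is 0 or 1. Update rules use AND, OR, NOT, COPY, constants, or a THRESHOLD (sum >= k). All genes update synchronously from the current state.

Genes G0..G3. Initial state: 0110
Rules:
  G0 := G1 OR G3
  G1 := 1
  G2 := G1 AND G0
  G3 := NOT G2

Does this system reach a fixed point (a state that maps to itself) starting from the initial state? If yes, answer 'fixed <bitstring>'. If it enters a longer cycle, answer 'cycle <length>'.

Answer: fixed 1110

Derivation:
Step 0: 0110
Step 1: G0=G1|G3=1|0=1 G1=1(const) G2=G1&G0=1&0=0 G3=NOT G2=NOT 1=0 -> 1100
Step 2: G0=G1|G3=1|0=1 G1=1(const) G2=G1&G0=1&1=1 G3=NOT G2=NOT 0=1 -> 1111
Step 3: G0=G1|G3=1|1=1 G1=1(const) G2=G1&G0=1&1=1 G3=NOT G2=NOT 1=0 -> 1110
Step 4: G0=G1|G3=1|0=1 G1=1(const) G2=G1&G0=1&1=1 G3=NOT G2=NOT 1=0 -> 1110
Fixed point reached at step 3: 1110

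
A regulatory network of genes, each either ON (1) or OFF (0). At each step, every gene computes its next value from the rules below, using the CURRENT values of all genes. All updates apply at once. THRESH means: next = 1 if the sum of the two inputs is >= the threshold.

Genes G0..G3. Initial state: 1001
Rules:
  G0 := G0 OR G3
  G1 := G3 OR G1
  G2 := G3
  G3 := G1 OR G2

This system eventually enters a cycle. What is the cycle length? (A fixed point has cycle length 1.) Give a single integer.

Answer: 1

Derivation:
Step 0: 1001
Step 1: G0=G0|G3=1|1=1 G1=G3|G1=1|0=1 G2=G3=1 G3=G1|G2=0|0=0 -> 1110
Step 2: G0=G0|G3=1|0=1 G1=G3|G1=0|1=1 G2=G3=0 G3=G1|G2=1|1=1 -> 1101
Step 3: G0=G0|G3=1|1=1 G1=G3|G1=1|1=1 G2=G3=1 G3=G1|G2=1|0=1 -> 1111
Step 4: G0=G0|G3=1|1=1 G1=G3|G1=1|1=1 G2=G3=1 G3=G1|G2=1|1=1 -> 1111
State from step 4 equals state from step 3 -> cycle length 1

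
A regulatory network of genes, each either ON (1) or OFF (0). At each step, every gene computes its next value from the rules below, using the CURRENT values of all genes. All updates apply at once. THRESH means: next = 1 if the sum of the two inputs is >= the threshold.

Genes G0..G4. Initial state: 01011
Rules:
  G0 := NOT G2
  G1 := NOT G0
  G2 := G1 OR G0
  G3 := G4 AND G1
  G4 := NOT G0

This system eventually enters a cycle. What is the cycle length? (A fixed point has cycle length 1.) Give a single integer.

Answer: 3

Derivation:
Step 0: 01011
Step 1: G0=NOT G2=NOT 0=1 G1=NOT G0=NOT 0=1 G2=G1|G0=1|0=1 G3=G4&G1=1&1=1 G4=NOT G0=NOT 0=1 -> 11111
Step 2: G0=NOT G2=NOT 1=0 G1=NOT G0=NOT 1=0 G2=G1|G0=1|1=1 G3=G4&G1=1&1=1 G4=NOT G0=NOT 1=0 -> 00110
Step 3: G0=NOT G2=NOT 1=0 G1=NOT G0=NOT 0=1 G2=G1|G0=0|0=0 G3=G4&G1=0&0=0 G4=NOT G0=NOT 0=1 -> 01001
Step 4: G0=NOT G2=NOT 0=1 G1=NOT G0=NOT 0=1 G2=G1|G0=1|0=1 G3=G4&G1=1&1=1 G4=NOT G0=NOT 0=1 -> 11111
State from step 4 equals state from step 1 -> cycle length 3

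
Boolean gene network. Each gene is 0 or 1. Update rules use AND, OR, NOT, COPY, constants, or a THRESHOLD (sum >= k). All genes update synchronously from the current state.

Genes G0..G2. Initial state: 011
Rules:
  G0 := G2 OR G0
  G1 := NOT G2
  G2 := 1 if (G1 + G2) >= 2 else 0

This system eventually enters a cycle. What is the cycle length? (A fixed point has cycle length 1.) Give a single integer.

Answer: 1

Derivation:
Step 0: 011
Step 1: G0=G2|G0=1|0=1 G1=NOT G2=NOT 1=0 G2=(1+1>=2)=1 -> 101
Step 2: G0=G2|G0=1|1=1 G1=NOT G2=NOT 1=0 G2=(0+1>=2)=0 -> 100
Step 3: G0=G2|G0=0|1=1 G1=NOT G2=NOT 0=1 G2=(0+0>=2)=0 -> 110
Step 4: G0=G2|G0=0|1=1 G1=NOT G2=NOT 0=1 G2=(1+0>=2)=0 -> 110
State from step 4 equals state from step 3 -> cycle length 1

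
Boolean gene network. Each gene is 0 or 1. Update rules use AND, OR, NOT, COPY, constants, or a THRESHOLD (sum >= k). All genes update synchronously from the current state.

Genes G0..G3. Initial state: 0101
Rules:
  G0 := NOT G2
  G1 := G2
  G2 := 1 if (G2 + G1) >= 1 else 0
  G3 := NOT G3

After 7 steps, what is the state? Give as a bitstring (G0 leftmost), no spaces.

Step 1: G0=NOT G2=NOT 0=1 G1=G2=0 G2=(0+1>=1)=1 G3=NOT G3=NOT 1=0 -> 1010
Step 2: G0=NOT G2=NOT 1=0 G1=G2=1 G2=(1+0>=1)=1 G3=NOT G3=NOT 0=1 -> 0111
Step 3: G0=NOT G2=NOT 1=0 G1=G2=1 G2=(1+1>=1)=1 G3=NOT G3=NOT 1=0 -> 0110
Step 4: G0=NOT G2=NOT 1=0 G1=G2=1 G2=(1+1>=1)=1 G3=NOT G3=NOT 0=1 -> 0111
Step 5: G0=NOT G2=NOT 1=0 G1=G2=1 G2=(1+1>=1)=1 G3=NOT G3=NOT 1=0 -> 0110
Step 6: G0=NOT G2=NOT 1=0 G1=G2=1 G2=(1+1>=1)=1 G3=NOT G3=NOT 0=1 -> 0111
Step 7: G0=NOT G2=NOT 1=0 G1=G2=1 G2=(1+1>=1)=1 G3=NOT G3=NOT 1=0 -> 0110

0110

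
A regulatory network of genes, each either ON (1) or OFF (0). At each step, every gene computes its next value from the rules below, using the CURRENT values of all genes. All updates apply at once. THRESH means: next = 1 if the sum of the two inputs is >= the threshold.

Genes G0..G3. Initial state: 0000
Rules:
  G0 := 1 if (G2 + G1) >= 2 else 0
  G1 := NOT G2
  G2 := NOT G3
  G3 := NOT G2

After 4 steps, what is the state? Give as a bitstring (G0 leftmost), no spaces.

Step 1: G0=(0+0>=2)=0 G1=NOT G2=NOT 0=1 G2=NOT G3=NOT 0=1 G3=NOT G2=NOT 0=1 -> 0111
Step 2: G0=(1+1>=2)=1 G1=NOT G2=NOT 1=0 G2=NOT G3=NOT 1=0 G3=NOT G2=NOT 1=0 -> 1000
Step 3: G0=(0+0>=2)=0 G1=NOT G2=NOT 0=1 G2=NOT G3=NOT 0=1 G3=NOT G2=NOT 0=1 -> 0111
Step 4: G0=(1+1>=2)=1 G1=NOT G2=NOT 1=0 G2=NOT G3=NOT 1=0 G3=NOT G2=NOT 1=0 -> 1000

1000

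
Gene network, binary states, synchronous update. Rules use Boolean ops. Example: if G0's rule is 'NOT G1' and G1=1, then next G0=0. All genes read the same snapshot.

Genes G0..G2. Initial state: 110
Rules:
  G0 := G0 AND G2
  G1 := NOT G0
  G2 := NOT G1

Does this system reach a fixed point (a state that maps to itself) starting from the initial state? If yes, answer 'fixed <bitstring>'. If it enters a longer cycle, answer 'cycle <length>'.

Answer: fixed 010

Derivation:
Step 0: 110
Step 1: G0=G0&G2=1&0=0 G1=NOT G0=NOT 1=0 G2=NOT G1=NOT 1=0 -> 000
Step 2: G0=G0&G2=0&0=0 G1=NOT G0=NOT 0=1 G2=NOT G1=NOT 0=1 -> 011
Step 3: G0=G0&G2=0&1=0 G1=NOT G0=NOT 0=1 G2=NOT G1=NOT 1=0 -> 010
Step 4: G0=G0&G2=0&0=0 G1=NOT G0=NOT 0=1 G2=NOT G1=NOT 1=0 -> 010
Fixed point reached at step 3: 010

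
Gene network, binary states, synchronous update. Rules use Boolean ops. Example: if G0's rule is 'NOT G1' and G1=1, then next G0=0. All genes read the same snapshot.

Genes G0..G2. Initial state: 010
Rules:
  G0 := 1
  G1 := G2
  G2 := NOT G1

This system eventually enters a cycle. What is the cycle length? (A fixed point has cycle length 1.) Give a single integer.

Answer: 4

Derivation:
Step 0: 010
Step 1: G0=1(const) G1=G2=0 G2=NOT G1=NOT 1=0 -> 100
Step 2: G0=1(const) G1=G2=0 G2=NOT G1=NOT 0=1 -> 101
Step 3: G0=1(const) G1=G2=1 G2=NOT G1=NOT 0=1 -> 111
Step 4: G0=1(const) G1=G2=1 G2=NOT G1=NOT 1=0 -> 110
Step 5: G0=1(const) G1=G2=0 G2=NOT G1=NOT 1=0 -> 100
State from step 5 equals state from step 1 -> cycle length 4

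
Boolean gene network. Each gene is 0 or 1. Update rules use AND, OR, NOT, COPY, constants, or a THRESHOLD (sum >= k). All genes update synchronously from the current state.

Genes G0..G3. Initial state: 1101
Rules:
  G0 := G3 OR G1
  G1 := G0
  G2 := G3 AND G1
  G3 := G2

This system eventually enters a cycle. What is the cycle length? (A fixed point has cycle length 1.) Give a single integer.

Answer: 2

Derivation:
Step 0: 1101
Step 1: G0=G3|G1=1|1=1 G1=G0=1 G2=G3&G1=1&1=1 G3=G2=0 -> 1110
Step 2: G0=G3|G1=0|1=1 G1=G0=1 G2=G3&G1=0&1=0 G3=G2=1 -> 1101
State from step 2 equals state from step 0 -> cycle length 2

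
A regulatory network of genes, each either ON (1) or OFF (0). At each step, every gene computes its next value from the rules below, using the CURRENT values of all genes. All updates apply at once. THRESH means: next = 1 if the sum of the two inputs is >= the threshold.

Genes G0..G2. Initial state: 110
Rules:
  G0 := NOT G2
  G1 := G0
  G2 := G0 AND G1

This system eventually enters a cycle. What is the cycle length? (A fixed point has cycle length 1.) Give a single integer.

Answer: 5

Derivation:
Step 0: 110
Step 1: G0=NOT G2=NOT 0=1 G1=G0=1 G2=G0&G1=1&1=1 -> 111
Step 2: G0=NOT G2=NOT 1=0 G1=G0=1 G2=G0&G1=1&1=1 -> 011
Step 3: G0=NOT G2=NOT 1=0 G1=G0=0 G2=G0&G1=0&1=0 -> 000
Step 4: G0=NOT G2=NOT 0=1 G1=G0=0 G2=G0&G1=0&0=0 -> 100
Step 5: G0=NOT G2=NOT 0=1 G1=G0=1 G2=G0&G1=1&0=0 -> 110
State from step 5 equals state from step 0 -> cycle length 5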